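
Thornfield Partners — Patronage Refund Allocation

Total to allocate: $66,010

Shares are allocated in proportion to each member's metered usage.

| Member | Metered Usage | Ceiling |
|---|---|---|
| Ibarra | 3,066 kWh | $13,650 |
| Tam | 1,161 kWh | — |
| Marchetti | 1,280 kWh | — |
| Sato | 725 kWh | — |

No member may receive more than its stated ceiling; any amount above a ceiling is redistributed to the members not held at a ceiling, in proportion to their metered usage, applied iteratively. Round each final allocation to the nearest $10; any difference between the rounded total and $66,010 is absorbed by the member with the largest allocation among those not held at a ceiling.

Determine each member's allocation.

Ibarra: $13,650; Tam: $19,200; Marchetti: $21,170; Sato: $11,990

Sum of metered usage: 6,232.
Unconstrained shares: Ibarra 32,475.39; Tam 12,297.43; Marchetti 13,557.89; Sato 7,679.28.
Cap binds for Ibarra ($13,650); balance $52,360 reallocated over remaining metered usage 3,166.
Redistributed shares: Tam 19,200.87 → $19,200; Marchetti 21,168.92 → $21,170; Sato 11,990.21 → $11,990.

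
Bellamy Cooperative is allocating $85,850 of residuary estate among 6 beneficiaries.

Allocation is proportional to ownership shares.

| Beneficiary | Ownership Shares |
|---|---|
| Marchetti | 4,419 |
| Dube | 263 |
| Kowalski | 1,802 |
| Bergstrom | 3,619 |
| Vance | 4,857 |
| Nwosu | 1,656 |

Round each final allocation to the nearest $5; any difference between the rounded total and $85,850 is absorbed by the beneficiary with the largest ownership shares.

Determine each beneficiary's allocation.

Ownership shares total: 4,419 + 263 + 1,802 + 3,619 + 4,857 + 1,656 = 16,616.
Unrounded shares: Marchetti 22,831.68; Dube 1,358.84; Kowalski 9,310.41; Bergstrom 18,698.31; Vance 25,094.69; Nwosu 8,556.07.
At nearest $5: Marchetti $22,830; Dube $1,360; Kowalski $9,310; Bergstrom $18,700; Vance $25,095; Nwosu $8,555. Sum = $85,850.
No rounding difference to absorb.

Marchetti: $22,830 | Dube: $1,360 | Kowalski: $9,310 | Bergstrom: $18,700 | Vance: $25,095 | Nwosu: $8,555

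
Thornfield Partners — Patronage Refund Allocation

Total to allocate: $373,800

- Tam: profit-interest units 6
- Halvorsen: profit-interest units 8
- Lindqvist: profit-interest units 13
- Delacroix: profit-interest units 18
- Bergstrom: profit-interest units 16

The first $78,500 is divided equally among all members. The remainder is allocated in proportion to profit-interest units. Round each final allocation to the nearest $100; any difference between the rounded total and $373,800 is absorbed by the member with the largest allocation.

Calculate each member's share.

$78,500 shared equally gives $15,700 per member.
Remainder $295,300 by profit-interest units (total 61): Tam 29,045.90 → $29,000; Halvorsen 38,727.87 → $38,700; Lindqvist 62,932.79 → $62,900; Delacroix 87,137.70 → $87,100; Bergstrom 77,455.74 → $77,500.
Rounding difference +$100 on remainder applied to Delacroix.
Totals: Tam $15,700 + $29,000 = $44,700; Halvorsen $15,700 + $38,700 = $54,400; Lindqvist $15,700 + $62,900 = $78,600; Delacroix $15,700 + $87,200 = $102,900; Bergstrom $15,700 + $77,500 = $93,200.

Tam: $44,700 | Halvorsen: $54,400 | Lindqvist: $78,600 | Delacroix: $102,900 | Bergstrom: $93,200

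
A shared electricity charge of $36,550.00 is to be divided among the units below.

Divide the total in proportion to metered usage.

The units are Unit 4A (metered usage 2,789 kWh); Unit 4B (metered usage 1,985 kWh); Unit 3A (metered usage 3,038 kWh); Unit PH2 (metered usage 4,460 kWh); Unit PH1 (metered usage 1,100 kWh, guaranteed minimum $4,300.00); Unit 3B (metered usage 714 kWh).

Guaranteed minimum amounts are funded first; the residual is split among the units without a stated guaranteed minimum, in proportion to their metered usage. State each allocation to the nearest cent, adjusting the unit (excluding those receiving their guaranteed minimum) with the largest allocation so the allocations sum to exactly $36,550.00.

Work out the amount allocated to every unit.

Guaranteed amounts: Unit PH1 $4,300.00. Remaining pool $32,250.00.
Remaining pool split over remaining metered usage 12,986: Unit 4A 6,926.3245 → $6,926.32; Unit 4B 4,929.6358 → $4,929.64; Unit 3A 7,544.7020 → $7,544.70; Unit PH2 11,076.1589 → $11,076.16; Unit 3B 1,773.1788 → $1,773.18.

Unit 4A: $6,926.32 · Unit 4B: $4,929.64 · Unit 3A: $7,544.70 · Unit PH2: $11,076.16 · Unit PH1: $4,300.00 · Unit 3B: $1,773.18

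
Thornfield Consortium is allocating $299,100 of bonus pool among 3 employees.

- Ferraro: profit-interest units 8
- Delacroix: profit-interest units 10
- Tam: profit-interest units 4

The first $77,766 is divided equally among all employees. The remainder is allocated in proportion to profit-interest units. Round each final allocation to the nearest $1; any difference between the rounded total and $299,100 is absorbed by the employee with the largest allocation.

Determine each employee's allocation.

Equal tier: $77,766 ÷ 3 = $25,922 apiece.
Remainder $221,334 by profit-interest units (total 22): Ferraro 80,485.09 → $80,485; Delacroix 100,606.36 → $100,606; Tam 40,242.55 → $40,243.
Totals: Ferraro $25,922 + $80,485 = $106,407; Delacroix $25,922 + $100,606 = $126,528; Tam $25,922 + $40,243 = $66,165.

Ferraro: $106,407; Delacroix: $126,528; Tam: $66,165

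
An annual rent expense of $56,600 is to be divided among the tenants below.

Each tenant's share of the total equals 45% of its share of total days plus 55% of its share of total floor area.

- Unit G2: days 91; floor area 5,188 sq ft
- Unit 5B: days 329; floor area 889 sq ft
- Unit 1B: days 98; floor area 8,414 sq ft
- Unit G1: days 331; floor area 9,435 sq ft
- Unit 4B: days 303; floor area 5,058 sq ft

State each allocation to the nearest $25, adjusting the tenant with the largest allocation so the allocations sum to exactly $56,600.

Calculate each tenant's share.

Days total 1,152; floor area total 28,984.
Combined weights (45% days + 55% floor area): Unit G2 0.1340; Unit 5B 0.1454; Unit 1B 0.1979; Unit G1 0.3083; Unit 4B 0.2143.
Pro-rata amounts: Unit G2 7,584.08; Unit 5B 8,228.81; Unit 1B 11,203.70; Unit G1 17,451.78; Unit 4B 12,131.64.
After rounding ($25): Unit G2 $7,575; Unit 5B $8,225; Unit 1B $11,200; Unit G1 $17,450; Unit 4B $12,125. Sum = $56,575.
Difference $56,600 − $56,575 = +$25 applied to largest allocation (Unit G1): Unit G1 becomes $17,475.

Unit G2: $7,575 · Unit 5B: $8,225 · Unit 1B: $11,200 · Unit G1: $17,475 · Unit 4B: $12,125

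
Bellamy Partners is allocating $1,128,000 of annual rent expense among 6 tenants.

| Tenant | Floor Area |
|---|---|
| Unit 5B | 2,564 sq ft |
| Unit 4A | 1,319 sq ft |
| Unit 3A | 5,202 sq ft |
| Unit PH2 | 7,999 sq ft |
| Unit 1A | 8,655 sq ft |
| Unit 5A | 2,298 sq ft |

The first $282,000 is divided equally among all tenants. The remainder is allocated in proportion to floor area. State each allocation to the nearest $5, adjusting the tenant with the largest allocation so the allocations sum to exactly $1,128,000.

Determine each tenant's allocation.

Unit 5B: $124,365 | Unit 4A: $86,800 | Unit 3A: $203,965 | Unit PH2: $288,365 | Unit 1A: $308,165 | Unit 5A: $116,340

First tranche $282,000 split equally: $47,000 each.
Remainder $846,000 by floor area (total 28,037): Unit 5B 77,367.19 → $77,365; Unit 4A 39,800.05 → $39,800; Unit 3A 156,967.29 → $156,965; Unit PH2 241,365.12 → $241,365; Unit 1A 261,159.54 → $261,160; Unit 5A 69,340.80 → $69,340.
Rounding difference +$5 on remainder applied to Unit 1A.
Totals: Unit 5B $47,000 + $77,365 = $124,365; Unit 4A $47,000 + $39,800 = $86,800; Unit 3A $47,000 + $156,965 = $203,965; Unit PH2 $47,000 + $241,365 = $288,365; Unit 1A $47,000 + $261,165 = $308,165; Unit 5A $47,000 + $69,340 = $116,340.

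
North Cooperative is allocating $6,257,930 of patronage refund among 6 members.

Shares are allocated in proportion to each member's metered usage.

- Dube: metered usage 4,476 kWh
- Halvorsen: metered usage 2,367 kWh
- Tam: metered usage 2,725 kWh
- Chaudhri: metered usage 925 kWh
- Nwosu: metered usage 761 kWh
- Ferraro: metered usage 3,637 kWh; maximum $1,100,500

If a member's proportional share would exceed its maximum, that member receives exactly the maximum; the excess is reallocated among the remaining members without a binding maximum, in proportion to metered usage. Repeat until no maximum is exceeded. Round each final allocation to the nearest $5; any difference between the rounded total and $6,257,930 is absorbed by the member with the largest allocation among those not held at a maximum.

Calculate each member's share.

Total metered usage = 14,891.
Pro-rata shares before constraints: Dube 1,881,035.17; Halvorsen 994,729.72; Tam 1,145,178.92; Chaudhri 388,730.46; Nwosu 319,809.60; Ferraro 1,528,446.14.
Held at cap: Ferraro ($1,100,500); residual $5,157,430 reallocated over remaining metered usage 11,254.
Redistributed shares: Dube 2,051,240.15 → $2,051,240; Halvorsen 1,084,737.59 → $1,084,740; Tam 1,248,800.14 → $1,248,800; Chaudhri 423,904.63 → $423,905; Nwosu 348,747.49 → $348,745.

Dube: $2,051,240 | Halvorsen: $1,084,740 | Tam: $1,248,800 | Chaudhri: $423,905 | Nwosu: $348,745 | Ferraro: $1,100,500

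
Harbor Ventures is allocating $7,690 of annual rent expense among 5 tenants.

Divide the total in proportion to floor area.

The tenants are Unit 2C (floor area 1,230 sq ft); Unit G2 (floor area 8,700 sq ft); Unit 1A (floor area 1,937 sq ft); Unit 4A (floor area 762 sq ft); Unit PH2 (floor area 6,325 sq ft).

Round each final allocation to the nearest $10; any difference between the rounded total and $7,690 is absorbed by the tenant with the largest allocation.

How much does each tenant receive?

Floor area total: 18,954.
Unrounded shares: Unit 2C 1,230/18,954 × $7,690 = 499.03; Unit G2 8,700/18,954 × $7,690 = 3,529.76; Unit 1A 1,937/18,954 × $7,690 = 785.88; Unit 4A 762/18,954 × $7,690 = 309.16; Unit PH2 6,325/18,954 × $7,690 = 2,566.17.
After rounding ($10): Unit 2C $500; Unit G2 $3,530; Unit 1A $790; Unit 4A $310; Unit PH2 $2,570. Sum = $7,700.
Difference $7,690 − $7,700 = −$10 applied to largest allocation (Unit G2): Unit G2 becomes $3,520.

Unit 2C: $500 | Unit G2: $3,520 | Unit 1A: $790 | Unit 4A: $310 | Unit PH2: $2,570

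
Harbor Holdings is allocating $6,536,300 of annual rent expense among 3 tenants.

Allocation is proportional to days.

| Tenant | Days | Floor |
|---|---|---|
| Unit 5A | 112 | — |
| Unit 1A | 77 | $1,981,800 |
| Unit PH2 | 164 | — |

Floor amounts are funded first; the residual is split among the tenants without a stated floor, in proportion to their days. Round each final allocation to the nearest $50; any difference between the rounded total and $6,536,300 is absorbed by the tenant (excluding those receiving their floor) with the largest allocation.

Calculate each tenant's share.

Guaranteed amounts: Unit 1A $1,981,800. Balance $4,554,500.
Balance split over remaining days 276: Unit 5A 1,848,202.90 → $1,848,200; Unit PH2 2,706,297.10 → $2,706,300.

Unit 5A: $1,848,200 | Unit 1A: $1,981,800 | Unit PH2: $2,706,300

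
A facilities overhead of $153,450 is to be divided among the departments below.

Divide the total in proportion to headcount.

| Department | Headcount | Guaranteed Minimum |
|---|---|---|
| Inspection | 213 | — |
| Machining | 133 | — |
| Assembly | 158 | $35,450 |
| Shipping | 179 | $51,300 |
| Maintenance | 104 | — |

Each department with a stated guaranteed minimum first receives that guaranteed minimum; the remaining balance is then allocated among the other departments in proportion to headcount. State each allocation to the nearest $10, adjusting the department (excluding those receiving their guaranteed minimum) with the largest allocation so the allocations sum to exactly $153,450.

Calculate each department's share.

Fund the minimums — Assembly $35,450; Shipping $51,300. Residual $66,700.
Residual split over remaining headcount 450: Inspection 31,571.33 → $31,570; Machining 19,713.56 → $19,710; Maintenance 15,415.11 → $15,420.

Inspection: $31,570 | Machining: $19,710 | Assembly: $35,450 | Shipping: $51,300 | Maintenance: $15,420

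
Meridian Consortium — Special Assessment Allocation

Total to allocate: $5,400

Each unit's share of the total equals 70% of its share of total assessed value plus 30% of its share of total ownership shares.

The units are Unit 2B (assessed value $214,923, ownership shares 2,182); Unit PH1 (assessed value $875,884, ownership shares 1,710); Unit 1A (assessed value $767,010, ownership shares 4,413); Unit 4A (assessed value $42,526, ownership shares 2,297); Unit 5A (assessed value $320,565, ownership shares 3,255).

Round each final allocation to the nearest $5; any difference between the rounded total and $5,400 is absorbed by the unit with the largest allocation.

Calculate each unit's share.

Totals — assessed value 2,220,908, ownership shares 13,857.
Combined weights (70% assessed value + 30% ownership shares): Unit 2B 0.1150; Unit PH1 0.3131; Unit 1A 0.3373; Unit 4A 0.0631; Unit 5A 0.1715.
Unrounded shares: Unit 2B 620.89; Unit PH1 1,690.67; Unit 1A 1,821.37; Unit 4A 340.92; Unit 5A 926.14.
Rounded to nearest $5: Unit 2B $620; Unit PH1 $1,690; Unit 1A $1,820; Unit 4A $340; Unit 5A $925. Sum = $5,395.
Difference $5,400 − $5,395 = +$5 applied to largest allocation (Unit 1A): Unit 1A becomes $1,825.

Unit 2B: $620; Unit PH1: $1,690; Unit 1A: $1,825; Unit 4A: $340; Unit 5A: $925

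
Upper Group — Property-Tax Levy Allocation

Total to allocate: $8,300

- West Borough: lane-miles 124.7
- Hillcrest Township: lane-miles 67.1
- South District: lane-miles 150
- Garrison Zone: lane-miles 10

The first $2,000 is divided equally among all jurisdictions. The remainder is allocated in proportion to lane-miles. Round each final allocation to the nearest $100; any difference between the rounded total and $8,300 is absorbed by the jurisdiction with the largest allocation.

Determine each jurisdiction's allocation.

West Borough: $2,700; Hillcrest Township: $1,700; South District: $3,200; Garrison Zone: $700

First tranche $2,000 split equally: $500 each.
Remainder $6,300 by lane-miles (total 351.8): West Borough 2,233.12 → $2,200; Hillcrest Township 1,201.62 → $1,200; South District 2,686.19 → $2,700; Garrison Zone 179.08 → $200.
Totals: West Borough $500 + $2,200 = $2,700; Hillcrest Township $500 + $1,200 = $1,700; South District $500 + $2,700 = $3,200; Garrison Zone $500 + $200 = $700.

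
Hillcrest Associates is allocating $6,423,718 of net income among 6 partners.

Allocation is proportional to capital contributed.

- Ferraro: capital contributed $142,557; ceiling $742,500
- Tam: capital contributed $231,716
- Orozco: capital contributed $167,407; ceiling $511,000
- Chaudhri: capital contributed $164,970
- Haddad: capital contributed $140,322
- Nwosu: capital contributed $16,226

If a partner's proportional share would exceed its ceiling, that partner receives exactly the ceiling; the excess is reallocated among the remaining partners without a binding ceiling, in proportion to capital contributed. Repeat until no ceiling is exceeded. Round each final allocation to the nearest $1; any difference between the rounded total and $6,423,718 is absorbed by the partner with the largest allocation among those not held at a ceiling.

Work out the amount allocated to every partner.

Ferraro: $742,500; Tam: $2,165,489; Orozco: $511,000; Chaudhri: $1,541,718; Haddad: $1,311,372; Nwosu: $151,639

Capital contributed total: 863,198.
Pro-rata shares before constraints: Ferraro 1,060,875.91; Tam 1,724,376.38; Orozco 1,245,803.81; Chaudhri 1,227,668.23; Haddad 1,044,243.57; Nwosu 120,750.10.
Cap binds for Ferraro ($742,500), Orozco ($511,000); remaining pool $5,170,218 reallocated over remaining capital contributed 553,234.
Shares after redistribution: Tam 2,165,489.17 → $2,165,489; Chaudhri 1,541,718.09 → $1,541,718; Haddad 1,311,371.55 → $1,311,372; Nwosu 151,639.19 → $151,639.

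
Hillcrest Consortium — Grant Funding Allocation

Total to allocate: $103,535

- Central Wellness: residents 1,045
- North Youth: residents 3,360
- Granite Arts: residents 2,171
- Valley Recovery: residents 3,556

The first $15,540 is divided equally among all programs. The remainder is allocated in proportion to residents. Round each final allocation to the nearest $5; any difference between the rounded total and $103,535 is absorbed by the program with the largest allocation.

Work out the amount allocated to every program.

Central Wellness: $12,960 | North Youth: $33,065 | Granite Arts: $22,740 | Valley Recovery: $34,770

$15,540 shared equally gives $3,885 per program.
Remainder $87,995 by residents (total 10,132): Central Wellness 9,075.68 → $9,075; North Youth 29,181.13 → $29,180; Granite Arts 18,854.83 → $18,855; Valley Recovery 30,883.36 → $30,885.
Totals: Central Wellness $3,885 + $9,075 = $12,960; North Youth $3,885 + $29,180 = $33,065; Granite Arts $3,885 + $18,855 = $22,740; Valley Recovery $3,885 + $30,885 = $34,770.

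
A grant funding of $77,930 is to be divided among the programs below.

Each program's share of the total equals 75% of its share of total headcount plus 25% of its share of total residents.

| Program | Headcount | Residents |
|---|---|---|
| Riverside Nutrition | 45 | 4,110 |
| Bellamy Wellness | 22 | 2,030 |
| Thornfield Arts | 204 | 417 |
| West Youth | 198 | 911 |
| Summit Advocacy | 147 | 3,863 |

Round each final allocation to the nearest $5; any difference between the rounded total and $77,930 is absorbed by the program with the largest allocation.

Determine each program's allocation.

Riverside Nutrition: $11,335; Bellamy Wellness: $5,580; Thornfield Arts: $20,075; West Youth: $20,355; Summit Advocacy: $20,585

Totals — headcount 616, residents 11,331.
Blended shares (75% headcount + 25% residents): Riverside Nutrition 0.1455; Bellamy Wellness 0.0716; Thornfield Arts 0.2576; West Youth 0.2612; Summit Advocacy 0.2642.
Unrounded shares: Riverside Nutrition 11,336.43; Bellamy Wellness 5,577.79; Thornfield Arts 20,072.98; West Youth 20,353.07; Summit Advocacy 20,589.73.
At nearest $5: Riverside Nutrition $11,335; Bellamy Wellness $5,580; Thornfield Arts $20,075; West Youth $20,355; Summit Advocacy $20,590. Sum = $77,935.
Difference $77,930 − $77,935 = −$5 applied to largest allocation (Summit Advocacy): Summit Advocacy becomes $20,585.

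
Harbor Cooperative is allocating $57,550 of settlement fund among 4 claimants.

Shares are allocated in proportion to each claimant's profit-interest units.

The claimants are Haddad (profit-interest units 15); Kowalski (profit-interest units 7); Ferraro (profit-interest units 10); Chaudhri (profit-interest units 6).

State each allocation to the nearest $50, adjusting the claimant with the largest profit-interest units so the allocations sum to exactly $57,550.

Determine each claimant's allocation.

Haddad: $22,700 · Kowalski: $10,600 · Ferraro: $15,150 · Chaudhri: $9,100

Sum of profit-interest units: 15 + 7 + 10 + 6 = 38.
Raw shares: Haddad 22,717.11; Kowalski 10,601.32; Ferraro 15,144.74; Chaudhri 9,086.84.
Rounded to nearest $50: Haddad $22,700; Kowalski $10,600; Ferraro $15,150; Chaudhri $9,100. Sum = $57,550.
Sum already equals the total — no adjustment.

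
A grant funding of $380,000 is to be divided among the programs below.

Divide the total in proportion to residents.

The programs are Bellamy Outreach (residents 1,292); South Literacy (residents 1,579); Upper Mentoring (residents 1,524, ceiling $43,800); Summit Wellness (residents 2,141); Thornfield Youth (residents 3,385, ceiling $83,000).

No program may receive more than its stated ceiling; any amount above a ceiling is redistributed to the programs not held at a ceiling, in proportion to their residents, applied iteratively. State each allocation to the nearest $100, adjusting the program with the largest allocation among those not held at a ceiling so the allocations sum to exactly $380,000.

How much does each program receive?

Bellamy Outreach: $65,300 · South Literacy: $79,800 · Upper Mentoring: $43,800 · Summit Wellness: $108,100 · Thornfield Youth: $83,000

Combined residents = 9,921.
Pro-rata shares before constraints: Bellamy Outreach 49,486.95; South Literacy 60,479.79; Upper Mentoring 58,373.15; Summit Wellness 82,005.85; Thornfield Youth 129,654.27.
Cap binds for Upper Mentoring ($43,800), Thornfield Youth ($83,000); balance $253,200 reallocated over remaining residents 5,012.
Redistributed shares: Bellamy Outreach 65,270.23 → $65,300; South Literacy 79,769.11 → $79,800; Summit Wellness 108,160.65 → $108,200.
Rounding difference −$100 applied to Summit Wellness → $108,100.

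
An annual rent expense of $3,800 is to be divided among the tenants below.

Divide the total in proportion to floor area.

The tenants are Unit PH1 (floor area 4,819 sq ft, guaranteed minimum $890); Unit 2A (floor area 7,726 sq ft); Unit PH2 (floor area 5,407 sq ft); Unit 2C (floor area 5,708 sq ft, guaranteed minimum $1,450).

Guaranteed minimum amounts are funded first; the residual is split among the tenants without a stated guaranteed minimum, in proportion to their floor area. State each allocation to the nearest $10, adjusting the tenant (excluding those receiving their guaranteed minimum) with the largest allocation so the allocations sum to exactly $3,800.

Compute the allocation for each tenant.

Unit PH1: $890 | Unit 2A: $860 | Unit PH2: $600 | Unit 2C: $1,450

Guaranteed amounts: Unit PH1 $890; Unit 2C $1,450. Balance $1,460.
Balance split over remaining floor area 13,133: Unit 2A 858.90 → $860; Unit PH2 601.10 → $600.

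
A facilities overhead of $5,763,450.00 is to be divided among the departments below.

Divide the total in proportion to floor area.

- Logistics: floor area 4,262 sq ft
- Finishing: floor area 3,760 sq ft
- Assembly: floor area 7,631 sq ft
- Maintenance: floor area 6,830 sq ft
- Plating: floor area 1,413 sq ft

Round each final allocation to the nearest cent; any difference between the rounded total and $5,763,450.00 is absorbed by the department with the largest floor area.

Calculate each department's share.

Total floor area = 4,262 + 3,760 + 7,631 + 6,830 + 1,413 = 23,896.
Unrounded shares: Logistics 1,027,947.0999; Finishing 906,870.2712; Assembly 1,840,512.5105; Maintenance 1,647,320.2000; Plating 340,799.9184.
Rounded to nearest cent: Logistics $1,027,947.10; Finishing $906,870.27; Assembly $1,840,512.51; Maintenance $1,647,320.20; Plating $340,799.92. Sum = $5,763,450.00.
Sum already equals the total — no adjustment.

Logistics: $1,027,947.10; Finishing: $906,870.27; Assembly: $1,840,512.51; Maintenance: $1,647,320.20; Plating: $340,799.92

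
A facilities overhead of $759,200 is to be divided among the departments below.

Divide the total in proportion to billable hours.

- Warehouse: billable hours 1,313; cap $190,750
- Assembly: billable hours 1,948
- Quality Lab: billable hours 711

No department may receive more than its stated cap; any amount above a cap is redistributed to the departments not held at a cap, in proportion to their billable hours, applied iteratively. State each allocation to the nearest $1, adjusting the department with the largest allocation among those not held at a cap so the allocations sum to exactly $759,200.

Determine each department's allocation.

Combined billable hours = 3,972.
Proportional shares (ignoring caps): Warehouse 250,964.15; Assembly 372,336.76; Quality Lab 135,899.09.
Cap binds for Warehouse ($190,750); remaining pool $568,450 reallocated over remaining billable hours 2,659.
Shares after redistribution: Assembly 416,450.02 → $416,450; Quality Lab 151,999.98 → $152,000.

Warehouse: $190,750 · Assembly: $416,450 · Quality Lab: $152,000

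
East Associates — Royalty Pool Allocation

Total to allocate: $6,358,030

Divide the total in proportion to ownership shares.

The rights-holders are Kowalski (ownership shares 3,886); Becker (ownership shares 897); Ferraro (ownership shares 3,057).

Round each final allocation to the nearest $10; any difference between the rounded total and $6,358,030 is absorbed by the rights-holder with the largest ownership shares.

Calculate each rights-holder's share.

Sum of ownership shares: 3,886 + 897 + 3,057 = 7,840.
Raw shares: Kowalski 3,151,441.91; Becker 727,442.97; Ferraro 2,479,145.12.
Rounded to nearest $10: Kowalski $3,151,440; Becker $727,440; Ferraro $2,479,150. Sum = $6,358,030.
Rounded total matches; no reconciliation needed.

Kowalski: $3,151,440 · Becker: $727,440 · Ferraro: $2,479,150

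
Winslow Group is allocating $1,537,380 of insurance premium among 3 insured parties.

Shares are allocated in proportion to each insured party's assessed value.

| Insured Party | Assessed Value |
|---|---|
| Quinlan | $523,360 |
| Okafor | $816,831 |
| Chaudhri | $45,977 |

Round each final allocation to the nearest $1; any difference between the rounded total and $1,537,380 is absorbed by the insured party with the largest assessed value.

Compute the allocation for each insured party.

Quinlan: $580,451; Okafor: $905,937; Chaudhri: $50,992

Combined assessed value = 1,386,168.
Raw shares: Quinlan 523,360/1,386,168 × $1,537,380 = 580,451.43; Okafor 816,831/1,386,168 × $1,537,380 = 905,936.11; Chaudhri 45,977/1,386,168 × $1,537,380 = 50,992.46.
After rounding ($1): Quinlan $580,451; Okafor $905,936; Chaudhri $50,992. Sum = $1,537,379.
Difference $1,537,380 − $1,537,379 = +$1 applied to largest assessed value (Okafor): Okafor becomes $905,937.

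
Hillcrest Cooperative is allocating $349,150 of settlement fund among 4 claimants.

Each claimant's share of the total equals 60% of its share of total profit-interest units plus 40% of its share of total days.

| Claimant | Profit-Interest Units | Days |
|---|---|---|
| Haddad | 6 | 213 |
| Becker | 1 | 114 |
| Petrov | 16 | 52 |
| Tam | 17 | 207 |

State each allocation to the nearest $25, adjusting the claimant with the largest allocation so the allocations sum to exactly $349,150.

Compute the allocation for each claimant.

Haddad: $82,175 · Becker: $32,400 · Petrov: $96,200 · Tam: $138,375

Profit-interest units total 40; days total 586.
Combined weights (60% profit-interest units + 40% days): Haddad 0.2354; Becker 0.0928; Petrov 0.2755; Tam 0.3963.
Proportional shares: Haddad 82,187.29; Becker 32,406.60; Petrov 96,189.04; Tam 138,367.07.
At nearest $25: Haddad $82,175; Becker $32,400; Petrov $96,200; Tam $138,375. Sum = $349,150.
No rounding difference to absorb.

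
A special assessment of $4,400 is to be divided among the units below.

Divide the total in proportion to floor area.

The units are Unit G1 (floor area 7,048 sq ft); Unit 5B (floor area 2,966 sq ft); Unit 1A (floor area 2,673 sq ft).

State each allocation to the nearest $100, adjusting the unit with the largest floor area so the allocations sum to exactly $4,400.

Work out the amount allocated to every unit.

Combined floor area = 12,687.
Pro-rata amounts: Unit G1 7,048/12,687 × $4,400 = 2,444.33; Unit 5B 2,966/12,687 × $4,400 = 1,028.64; Unit 1A 2,673/12,687 × $4,400 = 927.03.
At nearest $100: Unit G1 $2,400; Unit 5B $1,000; Unit 1A $900. Sum = $4,300.
Difference $4,400 − $4,300 = +$100 applied to largest floor area (Unit G1): Unit G1 becomes $2,500.

Unit G1: $2,500 · Unit 5B: $1,000 · Unit 1A: $900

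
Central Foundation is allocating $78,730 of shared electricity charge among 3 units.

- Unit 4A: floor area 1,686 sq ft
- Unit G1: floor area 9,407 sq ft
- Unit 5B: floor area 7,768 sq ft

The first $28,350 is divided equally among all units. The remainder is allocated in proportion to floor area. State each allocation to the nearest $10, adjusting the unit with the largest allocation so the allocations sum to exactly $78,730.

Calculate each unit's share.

Equal tier: $28,350 ÷ 3 = $9,450 apiece.
Remainder $50,380 by floor area (total 18,861): Unit 4A 4,503.51 → $4,500; Unit G1 25,127.23 → $25,130; Unit 5B 20,749.26 → $20,750.
Totals: Unit 4A $9,450 + $4,500 = $13,950; Unit G1 $9,450 + $25,130 = $34,580; Unit 5B $9,450 + $20,750 = $30,200.

Unit 4A: $13,950 | Unit G1: $34,580 | Unit 5B: $30,200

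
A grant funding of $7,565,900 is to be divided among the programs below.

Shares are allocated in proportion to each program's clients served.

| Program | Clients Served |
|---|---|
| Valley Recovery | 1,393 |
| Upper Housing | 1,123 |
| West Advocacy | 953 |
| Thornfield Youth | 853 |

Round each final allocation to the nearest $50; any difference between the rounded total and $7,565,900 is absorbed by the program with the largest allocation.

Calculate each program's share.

Valley Recovery: $2,438,550; Upper Housing: $1,965,850; West Advocacy: $1,668,300; Thornfield Youth: $1,493,200

Clients served total: 4,322.
Pro-rata amounts: Valley Recovery 1,393/4,322 × $7,565,900 = 2,438,523.53; Upper Housing 1,123/4,322 × $7,565,900 = 1,965,873.60; West Advocacy 953/4,322 × $7,565,900 = 1,668,279.20; Thornfield Youth 853/4,322 × $7,565,900 = 1,493,223.67.
Rounded to nearest $50: Valley Recovery $2,438,500; Upper Housing $1,965,850; West Advocacy $1,668,300; Thornfield Youth $1,493,200. Sum = $7,565,850.
Difference $7,565,900 − $7,565,850 = +$50 applied to largest allocation (Valley Recovery): Valley Recovery becomes $2,438,550.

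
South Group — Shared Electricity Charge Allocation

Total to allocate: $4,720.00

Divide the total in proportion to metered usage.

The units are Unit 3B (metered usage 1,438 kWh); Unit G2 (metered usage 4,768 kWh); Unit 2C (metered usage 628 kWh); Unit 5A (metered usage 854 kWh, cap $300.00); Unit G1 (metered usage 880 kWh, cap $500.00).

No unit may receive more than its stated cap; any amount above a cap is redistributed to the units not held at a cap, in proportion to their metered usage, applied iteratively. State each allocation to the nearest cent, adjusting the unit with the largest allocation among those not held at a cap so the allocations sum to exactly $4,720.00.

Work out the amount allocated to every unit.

Unit 3B: $824.84 | Unit G2: $2,734.94 | Unit 2C: $360.22 | Unit 5A: $300.00 | Unit G1: $500.00

Metered usage total: 8,568.
Unconstrained shares: Unit 3B 792.1755; Unit G2 2,626.6293; Unit 2C 345.9570; Unit 5A 470.4575; Unit G1 484.7806.
Held at cap: Unit 5A ($300.00); residual $4,420.00 reallocated over remaining metered usage 7,714.
Held at cap: Unit G1 ($500.00); residual $3,920.00 reallocated over remaining metered usage 6,834.
Shares after redistribution: Unit 3B 824.8405 → $824.84; Unit G2 2,734.9371 → $2,734.94; Unit 2C 360.2224 → $360.22.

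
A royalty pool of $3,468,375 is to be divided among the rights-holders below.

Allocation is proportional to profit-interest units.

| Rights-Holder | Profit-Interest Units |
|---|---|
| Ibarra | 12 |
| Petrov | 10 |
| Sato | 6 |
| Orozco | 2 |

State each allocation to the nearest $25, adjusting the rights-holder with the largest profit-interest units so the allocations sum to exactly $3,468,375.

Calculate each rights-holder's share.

Total profit-interest units = 12 + 10 + 6 + 2 = 30.
Proportional shares: Ibarra 1,387,350.00; Petrov 1,156,125.00; Sato 693,675.00; Orozco 231,225.00.
After rounding ($25): Ibarra $1,387,350; Petrov $1,156,125; Sato $693,675; Orozco $231,225. Sum = $3,468,375.
Sum already equals the total — no adjustment.

Ibarra: $1,387,350; Petrov: $1,156,125; Sato: $693,675; Orozco: $231,225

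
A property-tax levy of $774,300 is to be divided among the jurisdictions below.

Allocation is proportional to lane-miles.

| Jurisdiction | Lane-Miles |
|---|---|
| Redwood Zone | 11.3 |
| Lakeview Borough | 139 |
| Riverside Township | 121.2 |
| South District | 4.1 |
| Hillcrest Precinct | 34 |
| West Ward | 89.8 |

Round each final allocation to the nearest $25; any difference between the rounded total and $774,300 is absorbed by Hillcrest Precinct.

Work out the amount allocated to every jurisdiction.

Total lane-miles = 399.4.
Unrounded shares: Redwood Zone 11.3/399.4 × $774,300 = 21,906.84; Lakeview Borough 139/399.4 × $774,300 = 269,473.46; Riverside Township 121.2/399.4 × $774,300 = 234,965.35; South District 4.1/399.4 × $774,300 = 7,948.50; Hillcrest Precinct 34/399.4 × $774,300 = 65,914.37; West Ward 89.8/399.4 × $774,300 = 174,091.49.
After rounding ($25): Redwood Zone $21,900; Lakeview Borough $269,475; Riverside Township $234,975; South District $7,950; Hillcrest Precinct $65,925; West Ward $174,100. Sum = $774,325.
Difference $774,300 − $774,325 = −$25 applied to Hillcrest Precinct: Hillcrest Precinct becomes $65,900.

Redwood Zone: $21,900; Lakeview Borough: $269,475; Riverside Township: $234,975; South District: $7,950; Hillcrest Precinct: $65,900; West Ward: $174,100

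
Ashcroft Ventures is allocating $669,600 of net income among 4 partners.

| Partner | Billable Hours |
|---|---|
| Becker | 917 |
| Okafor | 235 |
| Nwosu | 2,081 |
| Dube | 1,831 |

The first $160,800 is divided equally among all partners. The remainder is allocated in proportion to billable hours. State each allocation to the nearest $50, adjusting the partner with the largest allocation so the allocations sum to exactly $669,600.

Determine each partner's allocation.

$160,800 shared equally gives $40,200 per partner.
Remainder $508,800 by billable hours (total 5,064): Becker 92,134.60 → $92,150; Okafor 23,611.37 → $23,600; Nwosu 209,086.26 → $209,100; Dube 183,967.77 → $183,950.
Totals: Becker $40,200 + $92,150 = $132,350; Okafor $40,200 + $23,600 = $63,800; Nwosu $40,200 + $209,100 = $249,300; Dube $40,200 + $183,950 = $224,150.

Becker: $132,350 | Okafor: $63,800 | Nwosu: $249,300 | Dube: $224,150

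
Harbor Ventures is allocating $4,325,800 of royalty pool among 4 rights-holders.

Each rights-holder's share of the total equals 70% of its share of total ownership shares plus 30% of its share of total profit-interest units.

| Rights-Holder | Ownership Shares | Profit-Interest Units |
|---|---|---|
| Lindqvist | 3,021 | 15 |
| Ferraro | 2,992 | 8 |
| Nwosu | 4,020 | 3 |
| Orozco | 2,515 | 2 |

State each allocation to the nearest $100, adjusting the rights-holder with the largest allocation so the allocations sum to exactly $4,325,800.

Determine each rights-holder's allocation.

Lindqvist: $1,424,300 | Ferraro: $1,092,800 | Nwosu: $1,109,100 | Orozco: $699,600

Totals — ownership shares 12,548, profit-interest units 28.
Composite weights (70% ownership shares + 30% profit-interest units): Lindqvist 0.3292; Ferraro 0.2526; Nwosu 0.2564; Orozco 0.1617.
Pro-rata amounts: Lindqvist 1,424,239.95; Ferraro 1,092,806.73; Nwosu 1,109,142.49; Orozco 699,610.83.
Rounded to nearest $100: Lindqvist $1,424,200; Ferraro $1,092,800; Nwosu $1,109,100; Orozco $699,600. Sum = $4,325,700.
Difference $4,325,800 − $4,325,700 = +$100 applied to largest allocation (Lindqvist): Lindqvist becomes $1,424,300.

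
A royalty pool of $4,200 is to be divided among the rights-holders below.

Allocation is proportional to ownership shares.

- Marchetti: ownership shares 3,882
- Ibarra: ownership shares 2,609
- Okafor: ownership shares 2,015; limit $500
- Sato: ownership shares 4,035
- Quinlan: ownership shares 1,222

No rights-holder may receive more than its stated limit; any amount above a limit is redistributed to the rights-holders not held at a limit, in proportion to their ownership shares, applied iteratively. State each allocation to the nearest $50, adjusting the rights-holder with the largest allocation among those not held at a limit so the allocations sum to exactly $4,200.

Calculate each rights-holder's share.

Ownership shares total: 13,763.
Pro-rata shares before constraints: Marchetti 1,184.65; Ibarra 796.18; Okafor 614.91; Sato 1,231.34; Quinlan 372.91.
Held at cap: Okafor ($500); balance $3,700 reallocated over remaining ownership shares 11,748.
Remaining shares: Marchetti 1,222.63 → $1,200; Ibarra 821.70 → $800; Sato 1,270.81 → $1,250; Quinlan 384.87 → $400.
Rounding difference +$50 applied to Sato → $1,300.

Marchetti: $1,200 · Ibarra: $800 · Okafor: $500 · Sato: $1,300 · Quinlan: $400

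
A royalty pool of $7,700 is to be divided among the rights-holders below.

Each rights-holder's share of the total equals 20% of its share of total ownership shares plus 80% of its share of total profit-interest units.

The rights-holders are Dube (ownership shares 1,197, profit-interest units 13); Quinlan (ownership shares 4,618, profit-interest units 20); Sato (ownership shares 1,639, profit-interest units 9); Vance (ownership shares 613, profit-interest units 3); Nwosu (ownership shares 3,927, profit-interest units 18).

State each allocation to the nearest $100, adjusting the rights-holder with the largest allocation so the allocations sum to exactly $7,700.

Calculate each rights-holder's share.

Dube: $1,400; Quinlan: $2,500; Sato: $1,100; Vance: $400; Nwosu: $2,300

Totals — ownership shares 11,994, profit-interest units 63.
Blended shares (20% ownership shares + 80% profit-interest units): Dube 0.1850; Quinlan 0.3310; Sato 0.1416; Vance 0.0483; Nwosu 0.2941.
Raw shares: Dube 1,424.80; Quinlan 2,548.50; Sato 1,090.44; Vance 372.04; Nwosu 2,264.22.
Rounded to nearest $100: Dube $1,400; Quinlan $2,500; Sato $1,100; Vance $400; Nwosu $2,300. Sum = $7,700.
Sum already equals the total — no adjustment.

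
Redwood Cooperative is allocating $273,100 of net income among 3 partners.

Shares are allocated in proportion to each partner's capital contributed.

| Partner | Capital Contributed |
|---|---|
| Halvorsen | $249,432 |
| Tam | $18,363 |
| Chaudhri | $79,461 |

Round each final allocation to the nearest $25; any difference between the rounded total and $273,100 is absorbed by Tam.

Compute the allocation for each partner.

Halvorsen: $196,175 · Tam: $14,425 · Chaudhri: $62,500

Combined capital contributed = 347,256.
Proportional shares: Halvorsen 249,432/347,256 × $273,100 = 196,166.17; Tam 18,363/347,256 × $273,100 = 14,441.61; Chaudhri 79,461/347,256 × $273,100 = 62,492.22.
At nearest $25: Halvorsen $196,175; Tam $14,450; Chaudhri $62,500. Sum = $273,125.
Difference $273,100 − $273,125 = −$25 applied to Tam: Tam becomes $14,425.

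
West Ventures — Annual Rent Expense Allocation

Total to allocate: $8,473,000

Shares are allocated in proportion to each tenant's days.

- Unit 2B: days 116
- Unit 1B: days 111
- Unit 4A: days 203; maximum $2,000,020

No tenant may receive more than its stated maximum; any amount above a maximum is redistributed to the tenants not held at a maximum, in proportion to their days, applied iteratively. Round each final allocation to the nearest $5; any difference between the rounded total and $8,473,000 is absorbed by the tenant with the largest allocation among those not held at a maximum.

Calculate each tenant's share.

Unit 2B: $3,307,780 | Unit 1B: $3,165,200 | Unit 4A: $2,000,020

Days total: 430.
Unconstrained shares: Unit 2B 2,285,739.53; Unit 1B 2,187,216.28; Unit 4A 4,000,044.19.
Cap binds for Unit 4A ($2,000,020); remaining pool $6,472,980 reallocated over remaining days 227.
Remaining shares: Unit 2B 3,307,778.33 → $3,307,780; Unit 1B 3,165,201.67 → $3,165,200.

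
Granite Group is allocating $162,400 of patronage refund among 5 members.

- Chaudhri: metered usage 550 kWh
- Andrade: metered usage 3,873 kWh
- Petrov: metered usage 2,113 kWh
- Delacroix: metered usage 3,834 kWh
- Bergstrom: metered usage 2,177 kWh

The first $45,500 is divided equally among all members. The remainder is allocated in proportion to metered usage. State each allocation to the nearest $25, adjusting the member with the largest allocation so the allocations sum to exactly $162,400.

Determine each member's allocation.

Equal tier: $45,500 ÷ 5 = $9,100 apiece.
Remainder $116,900 by metered usage (total 12,547): Chaudhri 5,124.33 → $5,125; Andrade 36,084.62 → $36,075; Petrov 19,686.75 → $19,675; Delacroix 35,721.26 → $35,725; Bergstrom 20,283.04 → $20,275.
Rounding difference +$25 on remainder applied to Andrade.
Totals: Chaudhri $9,100 + $5,125 = $14,225; Andrade $9,100 + $36,100 = $45,200; Petrov $9,100 + $19,675 = $28,775; Delacroix $9,100 + $35,725 = $44,825; Bergstrom $9,100 + $20,275 = $29,375.

Chaudhri: $14,225 · Andrade: $45,200 · Petrov: $28,775 · Delacroix: $44,825 · Bergstrom: $29,375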